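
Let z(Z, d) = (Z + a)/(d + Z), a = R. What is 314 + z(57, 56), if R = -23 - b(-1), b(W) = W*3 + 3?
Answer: 35516/113 ≈ 314.30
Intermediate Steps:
b(W) = 3 + 3*W (b(W) = 3*W + 3 = 3 + 3*W)
R = -23 (R = -23 - (3 + 3*(-1)) = -23 - (3 - 3) = -23 - 1*0 = -23 + 0 = -23)
a = -23
z(Z, d) = (-23 + Z)/(Z + d) (z(Z, d) = (Z - 23)/(d + Z) = (-23 + Z)/(Z + d))
314 + z(57, 56) = 314 + (-23 + 57)/(57 + 56) = 314 + 34/113 = 35516/113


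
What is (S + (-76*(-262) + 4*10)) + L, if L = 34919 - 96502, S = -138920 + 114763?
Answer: -65788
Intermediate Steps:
S = -24157
L = -61583
(S + (-76*(-262) + 4*10)) + L = (-24157 + (-76*(-262) + 4*10)) - 61583 = (-24157 + (19912 + 40)) - 61583 = (-24157 + 19952) - 61583 = -4205 - 61583 = -65788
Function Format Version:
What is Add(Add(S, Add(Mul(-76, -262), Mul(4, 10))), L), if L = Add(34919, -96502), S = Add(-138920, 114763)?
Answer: -65788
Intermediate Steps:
S = -24157
L = -61583
Add(Add(S, Add(Mul(-76, -262), Mul(4, 10))), L) = Add(Add(-24157, Add(Mul(-76, -262), Mul(4, 10))), -61583) = Add(Add(-24157, Add(19912, 40)), -61583) = Add(Add(-24157, 19952), -61583) = Add(-4205, -61583) = -65788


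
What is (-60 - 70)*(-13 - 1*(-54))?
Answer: -5330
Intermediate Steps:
(-60 - 70)*(-13 - 1*(-54)) = -130*(-13 + 54) = -130*41 = -5330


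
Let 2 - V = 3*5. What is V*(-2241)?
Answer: 29133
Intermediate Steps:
V = -13 (V = 2 - 3*5 = 2 - 1*15 = 2 - 15 = -13)
V*(-2241) = -13*(-2241) = 29133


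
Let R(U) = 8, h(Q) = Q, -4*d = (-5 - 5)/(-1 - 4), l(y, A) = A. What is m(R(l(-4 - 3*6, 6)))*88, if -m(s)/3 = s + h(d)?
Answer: -1980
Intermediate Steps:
d = -½ (d = -(-5 - 5)/(4*(-1 - 4)) = -(-5)/(2*(-5)) = -(-5)*(-1)/(2*5) = -¼*2 = -½ ≈ -0.50000)
m(s) = 3/2 - 3*s (m(s) = -3*(s - ½) = -3*(-½ + s) = 3/2 - 3*s)
m(R(l(-4 - 3*6, 6)))*88 = (3/2 - 3*8)*88 = (3/2 - 24)*88 = -45/2*88 = -1980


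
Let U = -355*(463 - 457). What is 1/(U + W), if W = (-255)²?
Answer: 1/62895 ≈ 1.5900e-5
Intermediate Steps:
W = 65025
U = -2130 (U = -355*6 = -2130)
1/(U + W) = 1/(-2130 + 65025) = 1/62895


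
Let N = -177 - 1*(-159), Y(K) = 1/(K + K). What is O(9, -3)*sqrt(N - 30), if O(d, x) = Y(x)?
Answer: -2*I*sqrt(3)/3 ≈ -1.1547*I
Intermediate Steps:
Y(K) = 1/(2*K)
O(d, x) = 1/(2*x)
N = -18 (N = -177 + 159 = -18)
O(9, -3)*sqrt(N - 30) = ((1/2)/(-3))*sqrt(-18 - 30) = ((1/2)*(-1/3))*sqrt(-48) = -2*I*sqrt(3)/3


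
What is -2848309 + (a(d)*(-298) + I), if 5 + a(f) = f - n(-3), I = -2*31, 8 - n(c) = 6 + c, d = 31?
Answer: -2854629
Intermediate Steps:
n(c) = 2 - c (n(c) = 8 - (6 + c) = 8 + (-6 - c) = 2 - c)
I = -62
a(f) = -10 + f (a(f) = -5 + (f - (2 - 1*(-3))) = -5 + (f - (2 + 3)) = -5 + (f - 1*5) = -5 + (f - 5) = -5 + (-5 + f) = -10 + f)
-2848309 + (a(d)*(-298) + I) = -2848309 + ((-10 + 31)*(-298) - 62) = -2848309 + (21*(-298) - 62) = -2848309 + (-6258 - 62) = -2848309 - 6320 = -2854629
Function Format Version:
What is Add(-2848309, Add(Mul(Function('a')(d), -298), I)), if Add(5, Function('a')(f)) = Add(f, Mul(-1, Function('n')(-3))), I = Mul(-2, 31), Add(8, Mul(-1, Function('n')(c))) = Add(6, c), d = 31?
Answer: -2854629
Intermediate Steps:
Function('n')(c) = Add(2, Mul(-1, c)) (Function('n')(c) = Add(8, Mul(-1, Add(6, c))) = Add(8, Add(-6, Mul(-1, c))) = Add(2, Mul(-1, c)))
I = -62
Function('a')(f) = Add(-10, f) (Function('a')(f) = Add(-5, Add(f, Mul(-1, Add(2, Mul(-1, -3))))) = Add(-5, Add(f, Mul(-1, Add(2, 3)))) = Add(-5, Add(f, Mul(-1, 5))) = Add(-5, Add(f, -5)) = Add(-5, Add(-5, f)) = Add(-10, f))
Add(-2848309, Add(Mul(Function('a')(d), -298), I)) = Add(-2848309, Add(Mul(Add(-10, 31), -298), -62)) = Add(-2848309, Add(Mul(21, -298), -62)) = Add(-2848309, Add(-6258, -62)) = Add(-2848309, -6320) = -2854629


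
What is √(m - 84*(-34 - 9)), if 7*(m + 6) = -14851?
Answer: √72737/7 ≈ 38.528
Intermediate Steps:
m = -14893/7 (m = -6 + (⅐)*(-14851) = -6 - 14851/7 = -14893/7 ≈ -2127.6)
√(m - 84*(-34 - 9)) = √(-14893/7 - 84*(-34 - 9)) = √(-14893/7 - 84*(-43)) = √(-14893/7 + 3612) = √(10391/7) = √72737/7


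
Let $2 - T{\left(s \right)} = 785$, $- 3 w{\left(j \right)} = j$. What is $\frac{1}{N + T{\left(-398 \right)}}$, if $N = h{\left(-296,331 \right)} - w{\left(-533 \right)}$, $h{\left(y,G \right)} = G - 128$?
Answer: $- \frac{3}{2273} \approx -0.0013198$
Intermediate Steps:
$w{\left(j \right)} = - \frac{j}{3}$
$h{\left(y,G \right)} = -128 + G$
$N = \frac{76}{3}$ ($N = \left(-128 + 331\right) - \left(- \frac{1}{3}\right) \left(-533\right) = 203 - \frac{533}{3} = \frac{76}{3} \approx 25.333$)
$T{\left(s \right)} = -783$ ($T{\left(s \right)} = 2 - 785 = -783$)
$\frac{1}{N + T{\left(-398 \right)}} = \frac{1}{\frac{76}{3} - 783} = \frac{1}{- \frac{2273}{3}} = - \frac{3}{2273}$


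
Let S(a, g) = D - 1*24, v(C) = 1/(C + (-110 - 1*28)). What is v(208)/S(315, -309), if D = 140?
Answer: 1/8120 ≈ 0.00012315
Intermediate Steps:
v(C) = 1/(-138 + C) (v(C) = 1/(C + (-110 - 28)) = 1/(C - 138) = 1/(-138 + C))
S(a, g) = 116 (S(a, g) = 140 - 1*24 = 140 - 24 = 116)
v(208)/S(315, -309) = 1/((-138 + 208)*116) = (1/116)/70 = (1/70)*(1/116) = 1/8120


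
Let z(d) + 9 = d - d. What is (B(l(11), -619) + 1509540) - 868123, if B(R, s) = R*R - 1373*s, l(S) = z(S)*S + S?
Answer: 1499048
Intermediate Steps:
z(d) = -9 (z(d) = -9 + (d - d) = -9 + 0 = -9)
l(S) = -8*S (l(S) = -9*S + S = -8*S)
B(R, s) = R**2 - 1373*s
(B(l(11), -619) + 1509540) - 868123 = (((-8*11)**2 - 1373*(-619)) + 1509540) - 868123 = (((-88)**2 + 849887) + 1509540) - 868123 = ((7744 + 849887) + 1509540) - 868123 = (857631 + 1509540) - 868123 = 2367171 - 868123 = 1499048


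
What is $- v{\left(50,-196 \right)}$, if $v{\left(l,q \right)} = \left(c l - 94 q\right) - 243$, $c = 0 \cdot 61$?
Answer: $-18181$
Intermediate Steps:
$c = 0$
$v{\left(l,q \right)} = -243 - 94 q$ ($v{\left(l,q \right)} = \left(0 l - 94 q\right) - 243 = \left(0 - 94 q\right) - 243 = - 94 q - 243 = -243 - 94 q$)
$- v{\left(50,-196 \right)} = - (-243 - -18424) = - (-243 + 18424) = \left(-1\right) 18181 = -18181$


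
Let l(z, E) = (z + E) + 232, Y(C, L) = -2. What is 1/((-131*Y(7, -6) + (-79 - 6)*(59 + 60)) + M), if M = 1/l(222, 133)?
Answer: -587/5783710 ≈ -0.00010149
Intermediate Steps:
l(z, E) = 232 + E + z (l(z, E) = (E + z) + 232 = 232 + E + z)
M = 1/587 (M = 1/(232 + 133 + 222) = 1/587 ≈ 0.0017036)
1/((-131*Y(7, -6) + (-79 - 6)*(59 + 60)) + M) = 1/((-131*(-2) + (-79 - 6)*(59 + 60)) + 1/587) = 1/((262 - 85*119) + 1/587) = 1/((262 - 10115) + 1/587) = 1/(-9853 + 1/587) = 1/(-5783710/587) = -587/5783710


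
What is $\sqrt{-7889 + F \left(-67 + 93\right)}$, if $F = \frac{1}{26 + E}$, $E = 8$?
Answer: $\frac{30 i \sqrt{2533}}{17} \approx 88.816 i$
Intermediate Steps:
$F = \frac{1}{34}$ ($F = \frac{1}{26 + 8} = \frac{1}{34} \approx 0.029412$)
$\sqrt{-7889 + F \left(-67 + 93\right)} = \sqrt{-7889 + \frac{-67 + 93}{34}} = \sqrt{-7889 + \frac{1}{34} \cdot 26} = \sqrt{-7889 + \frac{13}{17}} = \sqrt{- \frac{134100}{17}} = \frac{30 i \sqrt{2533}}{17}$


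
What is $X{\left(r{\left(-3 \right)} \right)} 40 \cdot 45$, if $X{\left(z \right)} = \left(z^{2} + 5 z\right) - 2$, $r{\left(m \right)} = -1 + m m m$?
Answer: $1155600$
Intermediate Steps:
$r{\left(m \right)} = -1 + m^{3}$ ($r{\left(m \right)} = -1 + m^{2} m = -1 + m^{3}$)
$X{\left(z \right)} = -2 + z^{2} + 5 z$
$X{\left(r{\left(-3 \right)} \right)} 40 \cdot 45 = \left(-2 + \left(-1 + \left(-3\right)^{3}\right)^{2} + 5 \left(-1 + \left(-3\right)^{3}\right)\right) 40 \cdot 45 = \left(-2 + \left(-1 - 27\right)^{2} + 5 \left(-1 - 27\right)\right) 40 \cdot 45 = \left(-2 + \left(-28\right)^{2} + 5 \left(-28\right)\right) 40 \cdot 45 = \left(-2 + 784 - 140\right) 40 \cdot 45 = 642 \cdot 40 \cdot 45 = 25680 \cdot 45 = 1155600$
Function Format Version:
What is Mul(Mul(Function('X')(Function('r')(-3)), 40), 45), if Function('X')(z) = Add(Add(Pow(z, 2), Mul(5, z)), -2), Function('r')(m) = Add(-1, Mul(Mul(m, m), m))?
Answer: 1155600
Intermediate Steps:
Function('r')(m) = Add(-1, Pow(m, 3)) (Function('r')(m) = Add(-1, Mul(Pow(m, 2), m)) = Add(-1, Pow(m, 3)))
Function('X')(z) = Add(-2, Pow(z, 2), Mul(5, z))
Mul(Mul(Function('X')(Function('r')(-3)), 40), 45) = Mul(Mul(Add(-2, Pow(Add(-1, Pow(-3, 3)), 2), Mul(5, Add(-1, Pow(-3, 3)))), 40), 45) = Mul(Mul(Add(-2, Pow(Add(-1, -27), 2), Mul(5, Add(-1, -27))), 40), 45) = Mul(Mul(Add(-2, Pow(-28, 2), Mul(5, -28)), 40), 45) = Mul(Mul(Add(-2, 784, -140), 40), 45) = Mul(Mul(642, 40), 45) = Mul(25680, 45) = 1155600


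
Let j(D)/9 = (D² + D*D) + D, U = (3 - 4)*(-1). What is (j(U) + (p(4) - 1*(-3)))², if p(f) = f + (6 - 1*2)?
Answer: 1444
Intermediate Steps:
p(f) = 4 + f (p(f) = f + (6 - 2) = f + 4 = 4 + f)
U = 1 (U = -1*(-1) = 1)
j(D) = 9*D + 18*D² (j(D) = 9*((D² + D*D) + D) = 9*((D² + D²) + D) = 9*(2*D² + D) = 9*(D + 2*D²) = 9*D + 18*D²)
(j(U) + (p(4) - 1*(-3)))² = (9*1*(1 + 2*1) + ((4 + 4) - 1*(-3)))² = (9*1*(1 + 2) + (8 + 3))² = (9*1*3 + 11)² = (27 + 11)² = 38² = 1444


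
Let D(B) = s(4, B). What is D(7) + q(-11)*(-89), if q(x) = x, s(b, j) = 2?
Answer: 981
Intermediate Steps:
D(B) = 2
D(7) + q(-11)*(-89) = 2 - 11*(-89) = 2 + 979 = 981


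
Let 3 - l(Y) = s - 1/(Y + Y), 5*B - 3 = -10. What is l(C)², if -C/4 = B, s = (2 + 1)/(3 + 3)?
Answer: 21025/3136 ≈ 6.7044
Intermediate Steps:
B = -7/5 (B = ⅗ + (⅕)*(-10) = ⅗ - 2 = -7/5 ≈ -1.4000)
s = ½ (s = 3/6 = 3*(⅙) = ½ ≈ 0.50000)
C = 28/5 (C = -4*(-7/5) = 28/5 ≈ 5.6000)
l(Y) = 5/2 + 1/(2*Y) (l(Y) = 3 - (½ - 1/(Y + Y)) = 3 - (½ - 1/(2*Y)) = 3 + (-½ + 1/(2*Y)) = 5/2 + 1/(2*Y))
l(C)² = ((1 + 5*(28/5))/(2*(28/5)))² = ((½)*(5/28)*(1 + 28))² = ((½)*(5/28)*29)² = (145/56)² = 21025/3136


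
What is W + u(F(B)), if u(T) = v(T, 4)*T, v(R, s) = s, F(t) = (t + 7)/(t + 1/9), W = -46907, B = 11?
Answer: -1172513/25 ≈ -46901.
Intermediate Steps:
F(t) = (7 + t)/(⅑ + t) (F(t) = (7 + t)/(t + ⅑) = (7 + t)/(⅑ + t))
u(T) = 4*T
W + u(F(B)) = -46907 + 4*(9*(7 + 11)/(1 + 9*11)) = -46907 + 4*(9*18/(1 + 99)) = -46907 + 4*(9*18/100) = -46907 + 4*(9*(1/100)*18) = -46907 + 4*(81/50) = -46907 + 162/25 = -1172513/25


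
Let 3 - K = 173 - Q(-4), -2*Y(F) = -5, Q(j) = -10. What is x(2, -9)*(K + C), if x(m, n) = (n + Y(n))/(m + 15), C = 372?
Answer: -1248/17 ≈ -73.412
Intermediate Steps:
Y(F) = 5/2 (Y(F) = -½*(-5) = 5/2)
x(m, n) = (5/2 + n)/(15 + m) (x(m, n) = (n + 5/2)/(m + 15) = (5/2 + n)/(15 + m))
K = -180 (K = 3 - (173 - 1*(-10)) = 3 - (173 + 10) = 3 - 1*183 = 3 - 183 = -180)
x(2, -9)*(K + C) = ((5/2 - 9)/(15 + 2))*(-180 + 372) = (-13/2/17)*192 = ((1/17)*(-13/2))*192 = -13/34*192 = -1248/17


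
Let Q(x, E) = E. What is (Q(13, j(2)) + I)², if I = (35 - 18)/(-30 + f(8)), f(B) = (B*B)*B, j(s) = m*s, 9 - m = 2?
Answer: 45765225/232324 ≈ 196.99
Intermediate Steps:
m = 7 (m = 9 - 1*2 = 9 - 2 = 7)
j(s) = 7*s
f(B) = B³ (f(B) = B²*B = B³)
I = 17/482 (I = (35 - 18)/(-30 + 8³) = 17/(-30 + 512) = 17/482 ≈ 0.035270)
(Q(13, j(2)) + I)² = (7*2 + 17/482)² = (14 + 17/482)² = (6765/482)² = 45765225/232324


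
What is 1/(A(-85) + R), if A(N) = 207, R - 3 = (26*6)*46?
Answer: 1/7386 ≈ 0.00013539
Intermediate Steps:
R = 7179 (R = 3 + (26*6)*46 = 3 + 156*46 = 3 + 7176 = 7179)
1/(A(-85) + R) = 1/(207 + 7179) = 1/7386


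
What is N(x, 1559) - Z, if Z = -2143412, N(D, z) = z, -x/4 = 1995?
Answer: 2144971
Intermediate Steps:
x = -7980 (x = -4*1995 = -7980)
N(x, 1559) - Z = 1559 - 1*(-2143412) = 1559 + 2143412 = 2144971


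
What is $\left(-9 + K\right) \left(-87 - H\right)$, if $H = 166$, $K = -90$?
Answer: $25047$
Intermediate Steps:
$\left(-9 + K\right) \left(-87 - H\right) = \left(-9 - 90\right) \left(-87 - 166\right) = - 99 \left(-87 - 166\right) = \left(-99\right) \left(-253\right) = 25047$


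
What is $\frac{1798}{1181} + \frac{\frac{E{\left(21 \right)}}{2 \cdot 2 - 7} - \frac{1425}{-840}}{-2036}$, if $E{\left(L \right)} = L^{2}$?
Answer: $\frac{214610565}{134652896} \approx 1.5938$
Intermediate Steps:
$\frac{1798}{1181} + \frac{\frac{E{\left(21 \right)}}{2 \cdot 2 - 7} - \frac{1425}{-840}}{-2036} = \frac{1798}{1181} + \frac{\frac{21^{2}}{2 \cdot 2 - 7} - \frac{1425}{-840}}{-2036} = 1798 \cdot \frac{1}{1181} + \left(\frac{441}{4 - 7} - - \frac{95}{56}\right) \left(- \frac{1}{2036}\right) = \frac{1798}{1181} + \left(\frac{441}{-3} + \frac{95}{56}\right) \left(- \frac{1}{2036}\right) = \frac{1798}{1181} + \left(441 \left(- \frac{1}{3}\right) + \frac{95}{56}\right) \left(- \frac{1}{2036}\right) = \frac{1798}{1181} + \left(-147 + \frac{95}{56}\right) \left(- \frac{1}{2036}\right) = \frac{1798}{1181} - - \frac{8137}{114016} = \frac{1798}{1181} + \frac{8137}{114016} = \frac{214610565}{134652896}$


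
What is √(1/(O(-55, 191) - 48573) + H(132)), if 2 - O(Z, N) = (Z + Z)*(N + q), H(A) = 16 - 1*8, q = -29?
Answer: √7564961257/30751 ≈ 2.8284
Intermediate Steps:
H(A) = 8 (H(A) = 16 - 8 = 8)
O(Z, N) = 2 - 2*Z*(-29 + N) (O(Z, N) = 2 - (Z + Z)*(N - 29) = 2 - 2*Z*(-29 + N))
√(1/(O(-55, 191) - 48573) + H(132)) = √(1/((2 + 58*(-55) - 2*191*(-55)) - 48573) + 8) = √(1/((2 - 3190 + 21010) - 48573) + 8) = √(1/(17822 - 48573) + 8) = √(1/(-30751) + 8) = √(-1/30751 + 8) = √(246007/30751) = √7564961257/30751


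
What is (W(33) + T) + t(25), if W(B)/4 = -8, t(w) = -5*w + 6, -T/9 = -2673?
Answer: 23906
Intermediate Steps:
T = 24057 (T = -9*(-2673) = 24057)
t(w) = 6 - 5*w
W(B) = -32 (W(B) = 4*(-8) = -32)
(W(33) + T) + t(25) = (-32 + 24057) + (6 - 5*25) = 24025 + (6 - 125) = 24025 - 119 = 23906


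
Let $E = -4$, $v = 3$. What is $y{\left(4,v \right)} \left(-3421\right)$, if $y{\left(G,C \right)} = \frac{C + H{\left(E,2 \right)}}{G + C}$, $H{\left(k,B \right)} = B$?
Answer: $- \frac{17105}{7} \approx -2443.6$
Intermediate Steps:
$y{\left(G,C \right)} = \frac{2 + C}{C + G}$ ($y{\left(G,C \right)} = \frac{C + 2}{G + C} = \frac{2 + C}{C + G}$)
$y{\left(4,v \right)} \left(-3421\right) = \frac{2 + 3}{3 + 4} \left(-3421\right) = \frac{1}{7} \cdot 5 \left(-3421\right) = \frac{5}{7} \left(-3421\right) = - \frac{17105}{7}$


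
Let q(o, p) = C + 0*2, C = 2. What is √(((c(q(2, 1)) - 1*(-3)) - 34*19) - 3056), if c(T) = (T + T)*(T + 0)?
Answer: I*√3691 ≈ 60.754*I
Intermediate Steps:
q(o, p) = 2 (q(o, p) = 2 + 0*2 = 2 + 0 = 2)
c(T) = 2*T² (c(T) = (2*T)*T = 2*T²)
√(((c(q(2, 1)) - 1*(-3)) - 34*19) - 3056) = √(((2*2² - 1*(-3)) - 34*19) - 3056) = √(((2*4 + 3) - 646) - 3056) = √(((8 + 3) - 646) - 3056) = √((11 - 646) - 3056) = √(-635 - 3056) = √(-3691) = I*√3691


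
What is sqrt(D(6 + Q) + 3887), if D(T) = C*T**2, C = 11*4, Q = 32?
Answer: sqrt(67423) ≈ 259.66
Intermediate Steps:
C = 44
D(T) = 44*T**2
sqrt(D(6 + Q) + 3887) = sqrt(44*(6 + 32)**2 + 3887) = sqrt(44*38**2 + 3887) = sqrt(44*1444 + 3887) = sqrt(63536 + 3887) = sqrt(67423)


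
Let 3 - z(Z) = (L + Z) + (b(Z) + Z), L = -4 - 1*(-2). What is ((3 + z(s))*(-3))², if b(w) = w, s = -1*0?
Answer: 576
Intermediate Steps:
s = 0
L = -2 (L = -4 + 2 = -2)
z(Z) = 5 - 3*Z (z(Z) = 3 - ((-2 + Z) + (Z + Z)) = 3 - ((-2 + Z) + 2*Z) = 3 - (-2 + 3*Z) = 3 + (2 - 3*Z) = 5 - 3*Z)
((3 + z(s))*(-3))² = ((3 + (5 - 3*0))*(-3))² = ((3 + (5 + 0))*(-3))² = ((3 + 5)*(-3))² = (8*(-3))² = (-24)² = 576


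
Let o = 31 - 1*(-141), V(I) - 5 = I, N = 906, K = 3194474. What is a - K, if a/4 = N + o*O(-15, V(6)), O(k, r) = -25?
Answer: -3208050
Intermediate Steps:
V(I) = 5 + I
o = 172 (o = 31 + 141 = 172)
a = -13576 (a = 4*(906 + 172*(-25)) = 4*(906 - 4300) = 4*(-3394) = -13576)
a - K = -13576 - 1*3194474 = -13576 - 3194474 = -3208050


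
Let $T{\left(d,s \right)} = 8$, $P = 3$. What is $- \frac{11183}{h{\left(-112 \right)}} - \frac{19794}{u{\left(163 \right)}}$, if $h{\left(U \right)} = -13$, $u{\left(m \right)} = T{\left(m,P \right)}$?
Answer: $- \frac{83929}{52} \approx -1614.0$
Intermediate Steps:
$u{\left(m \right)} = 8$
$- \frac{11183}{h{\left(-112 \right)}} - \frac{19794}{u{\left(163 \right)}} = - \frac{11183}{-13} - \frac{19794}{8} = \left(-11183\right) \left(- \frac{1}{13}\right) - \frac{9897}{4} = \frac{11183}{13} - \frac{9897}{4} = - \frac{83929}{52}$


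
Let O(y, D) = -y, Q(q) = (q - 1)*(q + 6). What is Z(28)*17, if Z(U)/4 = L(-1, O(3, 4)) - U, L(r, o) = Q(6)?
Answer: 2176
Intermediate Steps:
Q(q) = (-1 + q)*(6 + q)
L(r, o) = 60 (L(r, o) = -6 + 6² + 5*6 = -6 + 36 + 30 = 60)
Z(U) = 240 - 4*U (Z(U) = 4*(60 - U) = 240 - 4*U)
Z(28)*17 = (240 - 4*28)*17 = (240 - 112)*17 = 128*17 = 2176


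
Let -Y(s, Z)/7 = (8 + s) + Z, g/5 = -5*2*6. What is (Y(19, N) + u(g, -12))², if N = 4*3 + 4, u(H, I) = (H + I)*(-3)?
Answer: 403225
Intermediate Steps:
g = -300 (g = 5*(-5*2*6) = 5*(-10*6) = 5*(-60) = -300)
u(H, I) = -3*H - 3*I
N = 16 (N = 12 + 4 = 16)
Y(s, Z) = -56 - 7*Z - 7*s (Y(s, Z) = -7*((8 + s) + Z) = -7*(8 + Z + s) = -56 - 7*Z - 7*s)
(Y(19, N) + u(g, -12))² = ((-56 - 7*16 - 7*19) + (-3*(-300) - 3*(-12)))² = ((-56 - 112 - 133) + (900 + 36))² = (-301 + 936)² = 635² = 403225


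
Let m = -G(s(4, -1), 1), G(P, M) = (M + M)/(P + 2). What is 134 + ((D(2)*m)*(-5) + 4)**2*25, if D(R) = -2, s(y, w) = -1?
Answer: 6534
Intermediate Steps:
G(P, M) = 2*M/(2 + P) (G(P, M) = (2*M)/(2 + P) = 2*M/(2 + P))
m = -2 (m = -2/(2 - 1) = -2/1 = -2 ≈ -2.0000)
134 + ((D(2)*m)*(-5) + 4)**2*25 = 134 + (-2*(-2)*(-5) + 4)**2*25 = 134 + (4*(-5) + 4)**2*25 = 134 + (-20 + 4)**2*25 = 134 + (-16)**2*25 = 134 + 256*25 = 134 + 6400 = 6534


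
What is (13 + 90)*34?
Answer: 3502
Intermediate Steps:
(13 + 90)*34 = 103*34 = 3502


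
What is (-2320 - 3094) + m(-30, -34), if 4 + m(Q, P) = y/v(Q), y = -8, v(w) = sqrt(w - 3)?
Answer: -5418 + 8*I*sqrt(33)/33 ≈ -5418.0 + 1.3926*I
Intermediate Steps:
v(w) = sqrt(-3 + w)
m(Q, P) = -4 - 8/sqrt(-3 + Q)
(-2320 - 3094) + m(-30, -34) = (-2320 - 3094) + (-4 - 8/sqrt(-3 - 30)) = -5414 + (-4 - (-8)*I*sqrt(33)/33) = -5414 + (-4 + 8*I*sqrt(33)/33) = -5418 + 8*I*sqrt(33)/33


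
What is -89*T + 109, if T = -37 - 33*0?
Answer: 3402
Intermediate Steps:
T = -37 (T = -37 + 0 = -37)
-89*T + 109 = -89*(-37) + 109 = 3293 + 109 = 3402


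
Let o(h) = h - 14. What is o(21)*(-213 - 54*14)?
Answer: -6783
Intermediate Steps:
o(h) = -14 + h
o(21)*(-213 - 54*14) = (-14 + 21)*(-213 - 54*14) = 7*(-213 - 756) = 7*(-969) = -6783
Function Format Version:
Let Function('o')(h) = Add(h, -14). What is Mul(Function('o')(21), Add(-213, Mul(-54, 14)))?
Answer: -6783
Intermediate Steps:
Function('o')(h) = Add(-14, h)
Mul(Function('o')(21), Add(-213, Mul(-54, 14))) = Mul(Add(-14, 21), Add(-213, Mul(-54, 14))) = Mul(7, Add(-213, -756)) = Mul(7, -969) = -6783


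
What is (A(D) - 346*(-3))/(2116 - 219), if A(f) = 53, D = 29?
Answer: 1091/1897 ≈ 0.57512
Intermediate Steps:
(A(D) - 346*(-3))/(2116 - 219) = (53 - 346*(-3))/(2116 - 219) = (53 + 1038)/1897 = 1091*(1/1897) = 1091/1897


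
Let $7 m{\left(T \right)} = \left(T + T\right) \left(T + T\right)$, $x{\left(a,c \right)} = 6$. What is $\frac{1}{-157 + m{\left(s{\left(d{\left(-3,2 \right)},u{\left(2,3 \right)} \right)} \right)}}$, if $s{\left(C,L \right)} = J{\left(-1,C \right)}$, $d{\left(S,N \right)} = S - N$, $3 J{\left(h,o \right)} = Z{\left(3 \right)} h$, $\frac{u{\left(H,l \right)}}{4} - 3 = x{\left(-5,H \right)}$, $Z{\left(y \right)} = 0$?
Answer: $- \frac{1}{157} \approx -0.0063694$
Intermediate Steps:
$u{\left(H,l \right)} = 36$ ($u{\left(H,l \right)} = 12 + 4 \cdot 6 = 12 + 24 = 36$)
$J{\left(h,o \right)} = 0$ ($J{\left(h,o \right)} = \frac{0 h}{3} = \frac{1}{3} \cdot 0 = 0$)
$s{\left(C,L \right)} = 0$
$m{\left(T \right)} = \frac{4 T^{2}}{7}$ ($m{\left(T \right)} = \frac{\left(T + T\right) \left(T + T\right)}{7} = \frac{2 T 2 T}{7} = \frac{4 T^{2}}{7}$)
$\frac{1}{-157 + m{\left(s{\left(d{\left(-3,2 \right)},u{\left(2,3 \right)} \right)} \right)}} = \frac{1}{-157 + \frac{4 \cdot 0^{2}}{7}} = \frac{1}{-157 + \frac{4}{7} \cdot 0} = \frac{1}{-157 + 0} = \frac{1}{-157} = - \frac{1}{157}$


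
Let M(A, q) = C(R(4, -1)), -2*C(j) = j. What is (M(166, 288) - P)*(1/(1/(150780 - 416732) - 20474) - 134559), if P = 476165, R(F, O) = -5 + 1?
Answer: 348878620556362581309/5445101249 ≈ 6.4072e+10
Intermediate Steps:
R(F, O) = -4
C(j) = -j/2
M(A, q) = 2 (M(A, q) = -½*(-4) = 2)
(M(166, 288) - P)*(1/(1/(150780 - 416732) - 20474) - 134559) = (2 - 1*476165)*(1/(1/(150780 - 416732) - 20474) - 134559) = (2 - 476165)*(1/(1/(-265952) - 20474) - 134559) = -476163*(1/(-1/265952 - 20474) - 134559) = -476163*(1/(-5445101249/265952) - 134559) = -476163*(-265952/5445101249 - 134559) = -476163*(-732687379230143/5445101249) = 348878620556362581309/5445101249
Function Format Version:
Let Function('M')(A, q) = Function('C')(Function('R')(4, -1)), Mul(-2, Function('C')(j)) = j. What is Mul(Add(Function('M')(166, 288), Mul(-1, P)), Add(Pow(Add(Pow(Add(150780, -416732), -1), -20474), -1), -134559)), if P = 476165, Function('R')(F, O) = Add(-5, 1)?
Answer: Rational(348878620556362581309, 5445101249) ≈ 6.4072e+10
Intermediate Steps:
Function('R')(F, O) = -4
Function('C')(j) = Mul(Rational(-1, 2), j)
Function('M')(A, q) = 2 (Function('M')(A, q) = Mul(Rational(-1, 2), -4) = 2)
Mul(Add(Function('M')(166, 288), Mul(-1, P)), Add(Pow(Add(Pow(Add(150780, -416732), -1), -20474), -1), -134559)) = Mul(Add(2, Mul(-1, 476165)), Add(Pow(Add(Pow(Add(150780, -416732), -1), -20474), -1), -134559)) = Mul(Add(2, -476165), Add(Pow(Add(Pow(-265952, -1), -20474), -1), -134559)) = Mul(-476163, Add(Pow(Add(Rational(-1, 265952), -20474), -1), -134559)) = Mul(-476163, Add(Pow(Rational(-5445101249, 265952), -1), -134559)) = Mul(-476163, Add(Rational(-265952, 5445101249), -134559)) = Mul(-476163, Rational(-732687379230143, 5445101249)) = Rational(348878620556362581309, 5445101249)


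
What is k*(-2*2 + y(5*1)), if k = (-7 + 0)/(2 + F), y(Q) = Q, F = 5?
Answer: -1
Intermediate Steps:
k = -1 (k = (-7 + 0)/(2 + 5) = -7/7 = -7*⅐ = -1)
k*(-2*2 + y(5*1)) = -(-2*2 + 5*1) = -(-4 + 5) = -1*1 = -1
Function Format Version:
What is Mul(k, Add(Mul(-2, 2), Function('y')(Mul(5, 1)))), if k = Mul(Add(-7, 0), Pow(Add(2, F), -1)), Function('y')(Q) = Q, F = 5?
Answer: -1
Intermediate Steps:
k = -1 (k = Mul(Add(-7, 0), Pow(Add(2, 5), -1)) = Mul(-7, Pow(7, -1)) = Mul(-7, Rational(1, 7)) = -1)
Mul(k, Add(Mul(-2, 2), Function('y')(Mul(5, 1)))) = Mul(-1, Add(Mul(-2, 2), Mul(5, 1))) = Mul(-1, Add(-4, 5)) = Mul(-1, 1) = -1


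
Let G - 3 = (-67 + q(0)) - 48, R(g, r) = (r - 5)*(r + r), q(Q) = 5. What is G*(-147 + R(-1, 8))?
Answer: 10593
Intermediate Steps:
R(g, r) = 2*r*(-5 + r) (R(g, r) = (-5 + r)*(2*r) = 2*r*(-5 + r))
G = -107 (G = 3 + ((-67 + 5) - 48) = 3 + (-62 - 48) = 3 - 110 = -107)
G*(-147 + R(-1, 8)) = -107*(-147 + 2*8*(-5 + 8)) = -107*(-147 + 2*8*3) = -107*(-147 + 48) = -107*(-99) = 10593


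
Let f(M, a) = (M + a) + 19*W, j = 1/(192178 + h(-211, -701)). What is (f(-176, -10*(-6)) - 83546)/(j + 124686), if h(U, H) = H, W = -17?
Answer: -16081195845/23874501223 ≈ -0.67357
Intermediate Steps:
j = 1/191477 (j = 1/(192178 - 701) = 1/191477 ≈ 5.2226e-6)
f(M, a) = -323 + M + a (f(M, a) = (M + a) + 19*(-17) = (M + a) - 323 = -323 + M + a)
(f(-176, -10*(-6)) - 83546)/(j + 124686) = ((-323 - 176 - 10*(-6)) - 83546)/(1/191477 + 124686) = ((-323 - 176 + 60) - 83546)/(23874501223/191477) = (-439 - 83546)*(191477/23874501223) = -83985*191477/23874501223 = -16081195845/23874501223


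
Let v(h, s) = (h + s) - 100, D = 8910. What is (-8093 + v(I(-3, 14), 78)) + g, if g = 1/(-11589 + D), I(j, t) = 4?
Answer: -21729370/2679 ≈ -8111.0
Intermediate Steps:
v(h, s) = -100 + h + s
g = -1/2679 (g = 1/(-11589 + 8910) = 1/(-2679) = -1/2679 ≈ -0.00037327)
(-8093 + v(I(-3, 14), 78)) + g = (-8093 + (-100 + 4 + 78)) - 1/2679 = (-8093 - 18) - 1/2679 = -8111 - 1/2679 = -21729370/2679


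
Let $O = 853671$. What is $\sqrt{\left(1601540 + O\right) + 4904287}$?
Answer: $9 \sqrt{90858} \approx 2712.8$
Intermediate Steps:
$\sqrt{\left(1601540 + O\right) + 4904287} = \sqrt{\left(1601540 + 853671\right) + 4904287} = \sqrt{2455211 + 4904287} = \sqrt{7359498} = 9 \sqrt{90858}$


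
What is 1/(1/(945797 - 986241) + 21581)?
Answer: 40444/872821963 ≈ 4.6337e-5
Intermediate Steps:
1/(1/(945797 - 986241) + 21581) = 1/(1/(-40444) + 21581) = 1/(-1/40444 + 21581) = 1/(872821963/40444) = 40444/872821963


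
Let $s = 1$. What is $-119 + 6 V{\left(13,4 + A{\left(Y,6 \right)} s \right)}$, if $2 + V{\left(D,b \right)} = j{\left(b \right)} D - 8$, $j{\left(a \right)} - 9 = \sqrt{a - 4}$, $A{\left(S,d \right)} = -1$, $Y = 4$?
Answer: $523 + 78 i \approx 523.0 + 78.0 i$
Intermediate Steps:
$j{\left(a \right)} = 9 + \sqrt{-4 + a}$ ($j{\left(a \right)} = 9 + \sqrt{a - 4} = 9 + \sqrt{-4 + a}$)
$V{\left(D,b \right)} = -10 + D \left(9 + \sqrt{-4 + b}\right)$ ($V{\left(D,b \right)} = -2 + \left(\left(9 + \sqrt{-4 + b}\right) D - 8\right) = -2 + \left(D \left(9 + \sqrt{-4 + b}\right) - 8\right) = -2 + \left(-8 + D \left(9 + \sqrt{-4 + b}\right)\right) = -10 + D \left(9 + \sqrt{-4 + b}\right)$)
$-119 + 6 V{\left(13,4 + A{\left(Y,6 \right)} s \right)} = -119 + 6 \left(-10 + 13 \left(9 + \sqrt{-4 + \left(4 - 1\right)}\right)\right) = -119 + 6 \left(-10 + 13 \left(9 + \sqrt{-4 + 3}\right)\right) = -119 + 6 \left(-10 + 13 \left(9 + \sqrt{-1}\right)\right) = -119 + 6 \left(-10 + 13 \left(9 + i\right)\right) = -119 + 6 \left(-10 + \left(117 + 13 i\right)\right) = -119 + 6 \left(107 + 13 i\right) = -119 + \left(642 + 78 i\right) = 523 + 78 i$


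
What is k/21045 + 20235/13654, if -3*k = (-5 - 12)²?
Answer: 1273590719/862045290 ≈ 1.4774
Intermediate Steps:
k = -289/3 (k = -(-5 - 12)²/3 = -⅓*(-17)² = -⅓*289 = -289/3 ≈ -96.333)
k/21045 + 20235/13654 = -289/3/21045 + 20235/13654 = -289/3*1/21045 + 20235*(1/13654) = -289/63135 + 20235/13654 = 1273590719/862045290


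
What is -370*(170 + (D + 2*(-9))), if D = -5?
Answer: -54390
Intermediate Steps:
-370*(170 + (D + 2*(-9))) = -370*(170 + (-5 + 2*(-9))) = -370*(170 + (-5 - 18)) = -370*(170 - 23) = -370*147 = -54390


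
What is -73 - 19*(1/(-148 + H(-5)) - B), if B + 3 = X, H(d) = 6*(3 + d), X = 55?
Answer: 146419/160 ≈ 915.12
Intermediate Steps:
H(d) = 18 + 6*d
B = 52 (B = -3 + 55 = 52)
-73 - 19*(1/(-148 + H(-5)) - B) = -73 - 19*(1/(-148 + (18 + 6*(-5))) - 1*52) = -73 - 19*(1/(-148 + (18 - 30)) - 52) = -73 - 19*(1/(-148 - 12) - 52) = -73 - 19*(1/(-160) - 52) = -73 - 19*(-1/160 - 52) = -73 - 19*(-8321/160) = -73 + 158099/160 = 146419/160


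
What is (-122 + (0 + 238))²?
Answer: 13456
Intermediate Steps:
(-122 + (0 + 238))² = (-122 + 238)² = 116² = 13456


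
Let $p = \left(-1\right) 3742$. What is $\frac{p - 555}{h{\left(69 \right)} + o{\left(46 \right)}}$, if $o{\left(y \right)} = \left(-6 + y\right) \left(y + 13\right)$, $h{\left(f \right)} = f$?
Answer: $- \frac{4297}{2429} \approx -1.769$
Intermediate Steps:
$p = -3742$
$o{\left(y \right)} = \left(-6 + y\right) \left(13 + y\right)$
$\frac{p - 555}{h{\left(69 \right)} + o{\left(46 \right)}} = \frac{-3742 - 555}{69 + \left(-78 + 46^{2} + 7 \cdot 46\right)} = - \frac{4297}{69 + \left(-78 + 2116 + 322\right)} = - \frac{4297}{69 + 2360} = - \frac{4297}{2429}$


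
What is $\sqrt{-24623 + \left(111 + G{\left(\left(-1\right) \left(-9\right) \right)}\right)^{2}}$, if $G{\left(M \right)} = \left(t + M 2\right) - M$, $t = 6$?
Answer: $i \sqrt{8747} \approx 93.525 i$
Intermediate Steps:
$G{\left(M \right)} = 6 + M$ ($G{\left(M \right)} = \left(6 + M 2\right) - M = \left(6 + 2 M\right) - M = 6 + M$)
$\sqrt{-24623 + \left(111 + G{\left(\left(-1\right) \left(-9\right) \right)}\right)^{2}} = \sqrt{-24623 + \left(111 + \left(6 - -9\right)\right)^{2}} = \sqrt{-24623 + \left(111 + \left(6 + 9\right)\right)^{2}} = \sqrt{-24623 + \left(111 + 15\right)^{2}} = \sqrt{-24623 + 126^{2}} = \sqrt{-24623 + 15876} = \sqrt{-8747} = i \sqrt{8747}$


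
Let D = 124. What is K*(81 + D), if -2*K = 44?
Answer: -4510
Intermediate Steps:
K = -22 (K = -½*44 = -22)
K*(81 + D) = -22*(81 + 124) = -22*205 = -4510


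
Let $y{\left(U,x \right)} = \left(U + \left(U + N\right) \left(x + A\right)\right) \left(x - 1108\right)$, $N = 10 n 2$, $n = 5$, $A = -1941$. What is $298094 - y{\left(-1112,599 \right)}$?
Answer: $691007022$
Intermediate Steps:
$N = 100$ ($N = 10 \cdot 5 \cdot 2 = 50 \cdot 2 = 100$)
$y{\left(U,x \right)} = \left(-1108 + x\right) \left(U + \left(-1941 + x\right) \left(100 + U\right)\right)$ ($y{\left(U,x \right)} = \left(U + \left(U + 100\right) \left(x - 1941\right)\right) \left(x - 1108\right) = \left(U + \left(100 + U\right) \left(-1941 + x\right)\right) \left(-1108 + x\right) = \left(U + \left(-1941 + x\right) \left(100 + U\right)\right) \left(-1108 + x\right) = \left(-1108 + x\right) \left(U + \left(-1941 + x\right) \left(100 + U\right)\right)$)
$298094 - y{\left(-1112,599 \right)} = 298094 - \left(215062800 - 182635100 + 100 \cdot 599^{2} + 2149520 \left(-1112\right) - 1112 \cdot 599^{2} - \left(-3389376\right) 599\right) = 298094 - \left(215062800 - 182635100 + 100 \cdot 358801 - 2390266240 - 398986712 + 2030236224\right) = 298094 - \left(215062800 - 182635100 + 35880100 - 2390266240 - 398986712 + 2030236224\right) = 298094 - -690708928 = 298094 + 690708928 = 691007022$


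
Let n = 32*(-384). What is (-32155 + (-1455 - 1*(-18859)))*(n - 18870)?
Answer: 459611658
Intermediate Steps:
n = -12288
(-32155 + (-1455 - 1*(-18859)))*(n - 18870) = (-32155 + (-1455 - 1*(-18859)))*(-12288 - 18870) = (-32155 + (-1455 + 18859))*(-31158) = (-32155 + 17404)*(-31158) = -14751*(-31158) = 459611658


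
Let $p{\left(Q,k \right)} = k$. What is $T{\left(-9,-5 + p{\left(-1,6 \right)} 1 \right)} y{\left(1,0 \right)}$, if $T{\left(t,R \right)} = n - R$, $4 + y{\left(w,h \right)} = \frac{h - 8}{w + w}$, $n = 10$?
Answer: $-72$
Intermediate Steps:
$y{\left(w,h \right)} = -4 + \frac{-8 + h}{2 w}$ ($y{\left(w,h \right)} = -4 + \frac{h - 8}{w + w} = -4 + \frac{-8 + h}{2 w}$)
$T{\left(t,R \right)} = 10 - R$
$T{\left(-9,-5 + p{\left(-1,6 \right)} 1 \right)} y{\left(1,0 \right)} = \left(10 - \left(-5 + 6 \cdot 1\right)\right) \frac{-8 + 0 - 8}{2 \cdot 1} = \left(10 - \left(-5 + 6\right)\right) \frac{1}{2} \cdot 1 \left(-8 + 0 - 8\right) = \left(10 - 1\right) \frac{1}{2} \cdot 1 \left(-16\right) = \left(10 - 1\right) \left(-8\right) = 9 \left(-8\right) = -72$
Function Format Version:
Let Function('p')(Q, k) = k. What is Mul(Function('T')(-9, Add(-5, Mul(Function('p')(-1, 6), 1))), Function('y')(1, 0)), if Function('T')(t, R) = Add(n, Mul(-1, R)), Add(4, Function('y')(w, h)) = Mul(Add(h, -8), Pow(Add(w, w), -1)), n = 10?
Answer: -72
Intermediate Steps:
Function('y')(w, h) = Add(-4, Mul(Rational(1, 2), Pow(w, -1), Add(-8, h))) (Function('y')(w, h) = Add(-4, Mul(Add(h, -8), Pow(Add(w, w), -1))) = Add(-4, Mul(Add(-8, h), Pow(Mul(2, w), -1))) = Add(-4, Mul(Add(-8, h), Mul(Rational(1, 2), Pow(w, -1)))) = Add(-4, Mul(Rational(1, 2), Pow(w, -1), Add(-8, h))))
Function('T')(t, R) = Add(10, Mul(-1, R))
Mul(Function('T')(-9, Add(-5, Mul(Function('p')(-1, 6), 1))), Function('y')(1, 0)) = Mul(Add(10, Mul(-1, Add(-5, Mul(6, 1)))), Mul(Rational(1, 2), Pow(1, -1), Add(-8, 0, Mul(-8, 1)))) = Mul(Add(10, Mul(-1, Add(-5, 6))), Mul(Rational(1, 2), 1, Add(-8, 0, -8))) = Mul(Add(10, Mul(-1, 1)), Mul(Rational(1, 2), 1, -16)) = Mul(Add(10, -1), -8) = Mul(9, -8) = -72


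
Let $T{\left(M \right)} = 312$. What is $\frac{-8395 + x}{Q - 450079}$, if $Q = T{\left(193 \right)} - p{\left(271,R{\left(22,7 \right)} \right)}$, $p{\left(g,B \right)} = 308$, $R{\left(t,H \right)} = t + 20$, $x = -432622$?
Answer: $\frac{441017}{450075} \approx 0.97987$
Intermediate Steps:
$R{\left(t,H \right)} = 20 + t$
$Q = 4$ ($Q = 312 - 308 = 4$)
$\frac{-8395 + x}{Q - 450079} = \frac{-8395 - 432622}{4 - 450079} = - \frac{441017}{-450075} = \left(-441017\right) \left(- \frac{1}{450075}\right) = \frac{441017}{450075}$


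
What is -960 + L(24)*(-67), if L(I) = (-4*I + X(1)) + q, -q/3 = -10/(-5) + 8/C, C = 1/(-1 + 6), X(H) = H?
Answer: 13847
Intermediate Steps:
C = ⅕ (C = 1/5 = ⅕ ≈ 0.20000)
q = -126 (q = -3*(-10/(-5) + 8/(⅕)) = -3*(-10*(-⅕) + 8*5) = -3*(2 + 40) = -3*42 = -126)
L(I) = -125 - 4*I (L(I) = (-4*I + 1) - 126 = (1 - 4*I) - 126 = -125 - 4*I)
-960 + L(24)*(-67) = -960 + (-125 - 4*24)*(-67) = -960 + (-125 - 96)*(-67) = -960 - 221*(-67) = -960 + 14807 = 13847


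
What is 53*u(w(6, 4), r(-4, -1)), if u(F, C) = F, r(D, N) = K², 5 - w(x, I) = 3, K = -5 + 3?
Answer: 106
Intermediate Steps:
K = -2
w(x, I) = 2 (w(x, I) = 5 - 1*3 = 5 - 3 = 2)
r(D, N) = 4 (r(D, N) = (-2)² = 4)
53*u(w(6, 4), r(-4, -1)) = 53*2 = 106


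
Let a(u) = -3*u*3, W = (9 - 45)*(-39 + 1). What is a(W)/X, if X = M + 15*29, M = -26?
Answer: -12312/409 ≈ -30.103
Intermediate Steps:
W = 1368 (W = -36*(-38) = 1368)
a(u) = -9*u
X = 409 (X = -26 + 15*29 = -26 + 435 = 409)
a(W)/X = -9*1368/409 = -12312*1/409 = -12312/409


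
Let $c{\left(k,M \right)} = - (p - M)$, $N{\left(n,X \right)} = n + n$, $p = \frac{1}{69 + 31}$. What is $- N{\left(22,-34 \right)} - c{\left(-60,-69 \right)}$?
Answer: $\frac{2501}{100} \approx 25.01$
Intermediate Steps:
$p = \frac{1}{100} \approx 0.01$
$N{\left(n,X \right)} = 2 n$
$c{\left(k,M \right)} = - \frac{1}{100} + M$ ($c{\left(k,M \right)} = - (\frac{1}{100} - M) = - \frac{1}{100} + M$)
$- N{\left(22,-34 \right)} - c{\left(-60,-69 \right)} = - 2 \cdot 22 - \left(- \frac{1}{100} - 69\right) = \left(-1\right) 44 - - \frac{6901}{100} = -44 + \frac{6901}{100} = \frac{2501}{100}$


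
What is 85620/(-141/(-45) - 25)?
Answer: -321075/82 ≈ -3915.5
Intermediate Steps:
85620/(-141/(-45) - 25) = 85620/(-1/45*(-141) - 25) = 85620/(47/15 - 25) = 85620/(-328/15) = 85620*(-15/328) = -321075/82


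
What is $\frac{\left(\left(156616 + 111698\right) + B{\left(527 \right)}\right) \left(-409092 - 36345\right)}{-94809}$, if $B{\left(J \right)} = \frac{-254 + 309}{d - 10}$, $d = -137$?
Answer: $\frac{1952108003779}{1548547} \approx 1.2606 \cdot 10^{6}$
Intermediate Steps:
$B{\left(J \right)} = - \frac{55}{147}$ ($B{\left(J \right)} = \frac{-254 + 309}{-137 - 10} = \frac{55}{-147} = 55 \left(- \frac{1}{147}\right) = - \frac{55}{147}$)
$\frac{\left(\left(156616 + 111698\right) + B{\left(527 \right)}\right) \left(-409092 - 36345\right)}{-94809} = \frac{\left(\left(156616 + 111698\right) - \frac{55}{147}\right) \left(-409092 - 36345\right)}{-94809} = \left(268314 - \frac{55}{147}\right) \left(-445437\right) \left(- \frac{1}{94809}\right) = \frac{39442103}{147} \left(-445437\right) \left(- \frac{1}{94809}\right) = \left(- \frac{5856324011337}{49}\right) \left(- \frac{1}{94809}\right) = \frac{1952108003779}{1548547}$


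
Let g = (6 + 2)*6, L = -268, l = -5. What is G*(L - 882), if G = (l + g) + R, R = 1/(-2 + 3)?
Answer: -50600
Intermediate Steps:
R = 1 (R = 1/1 = 1)
g = 48 (g = 8*6 = 48)
G = 44 (G = (-5 + 48) + 1 = 43 + 1 = 44)
G*(L - 882) = 44*(-268 - 882) = 44*(-1150) = -50600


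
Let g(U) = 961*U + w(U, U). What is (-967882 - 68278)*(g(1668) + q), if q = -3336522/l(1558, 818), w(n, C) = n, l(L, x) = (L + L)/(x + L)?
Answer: 758363643056640/779 ≈ 9.7351e+11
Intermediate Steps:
l(L, x) = 2*L/(L + x) (l(L, x) = (2*L)/(L + x) = 2*L/(L + x))
q = -1981894068/779 (q = -3336522/(2*1558/(1558 + 818)) = -3336522/(2*1558/2376) = -3336522/(2*1558*(1/2376)) = -3336522/779/594 = -3336522*594/779 = -1981894068/779 ≈ -2.5442e+6)
g(U) = 962*U (g(U) = 961*U + U = 962*U)
(-967882 - 68278)*(g(1668) + q) = (-967882 - 68278)*(962*1668 - 1981894068/779) = -1036160*(1604616 - 1981894068/779) = -1036160*(-731898204/779) = 758363643056640/779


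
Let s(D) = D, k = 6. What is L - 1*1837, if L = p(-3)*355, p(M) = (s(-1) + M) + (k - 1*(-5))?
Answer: 648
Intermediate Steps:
p(M) = 10 + M (p(M) = (-1 + M) + (6 - 1*(-5)) = (-1 + M) + (6 + 5) = (-1 + M) + 11 = 10 + M)
L = 2485 (L = (10 - 3)*355 = 7*355 = 2485)
L - 1*1837 = 2485 - 1*1837 = 2485 - 1837 = 648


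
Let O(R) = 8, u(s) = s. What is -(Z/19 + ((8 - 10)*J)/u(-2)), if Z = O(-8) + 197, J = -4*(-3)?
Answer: -433/19 ≈ -22.789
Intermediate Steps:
J = 12
Z = 205 (Z = 8 + 197 = 205)
-(Z/19 + ((8 - 10)*J)/u(-2)) = -(205/19 + ((8 - 10)*12)/(-2)) = -(205*(1/19) - 2*12*(-½)) = -(205/19 - 24*(-½)) = -(205/19 + 12) = -1*433/19 = -433/19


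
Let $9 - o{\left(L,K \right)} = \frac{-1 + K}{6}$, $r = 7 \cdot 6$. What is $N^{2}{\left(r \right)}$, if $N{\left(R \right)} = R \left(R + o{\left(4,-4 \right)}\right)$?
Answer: $4739329$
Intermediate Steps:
$r = 42$
$o{\left(L,K \right)} = \frac{55}{6} - \frac{K}{6}$ ($o{\left(L,K \right)} = 9 - \frac{-1 + K}{6} = 9 - \left(- \frac{1}{6} + \frac{K}{6}\right) = \frac{55}{6} - \frac{K}{6}$)
$N{\left(R \right)} = R \left(\frac{59}{6} + R\right)$ ($N{\left(R \right)} = R \left(R + \left(\frac{55}{6} - - \frac{2}{3}\right)\right) = R \left(R + \left(\frac{55}{6} + \frac{2}{3}\right)\right) = R \left(R + \frac{59}{6}\right) = R \left(\frac{59}{6} + R\right)$)
$N^{2}{\left(r \right)} = \left(\frac{1}{6} \cdot 42 \left(59 + 6 \cdot 42\right)\right)^{2} = \left(\frac{1}{6} \cdot 42 \left(59 + 252\right)\right)^{2} = \left(\frac{1}{6} \cdot 42 \cdot 311\right)^{2} = 2177^{2} = 4739329$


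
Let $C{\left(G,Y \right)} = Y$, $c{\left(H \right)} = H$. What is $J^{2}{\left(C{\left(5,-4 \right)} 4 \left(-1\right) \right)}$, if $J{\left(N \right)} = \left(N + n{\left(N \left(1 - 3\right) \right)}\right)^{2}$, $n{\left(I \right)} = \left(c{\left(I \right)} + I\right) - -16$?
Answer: $1048576$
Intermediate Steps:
$n{\left(I \right)} = 16 + 2 I$ ($n{\left(I \right)} = \left(I + I\right) - -16 = 2 I + 16 = 16 + 2 I$)
$J{\left(N \right)} = \left(16 - 3 N\right)^{2}$ ($J{\left(N \right)} = \left(N + \left(16 + 2 N \left(1 - 3\right)\right)\right)^{2} = \left(N + \left(16 + 2 N \left(-2\right)\right)\right)^{2} = \left(N + \left(16 + 2 \left(- 2 N\right)\right)\right)^{2} = \left(N - \left(-16 + 4 N\right)\right)^{2} = \left(16 - 3 N\right)^{2}$)
$J^{2}{\left(C{\left(5,-4 \right)} 4 \left(-1\right) \right)} = \left(\left(-16 + 3 \left(-4\right) 4 \left(-1\right)\right)^{2}\right)^{2} = \left(\left(-16 + 3 \left(\left(-16\right) \left(-1\right)\right)\right)^{2}\right)^{2} = \left(\left(-16 + 3 \cdot 16\right)^{2}\right)^{2} = \left(\left(-16 + 48\right)^{2}\right)^{2} = \left(32^{2}\right)^{2} = 1024^{2} = 1048576$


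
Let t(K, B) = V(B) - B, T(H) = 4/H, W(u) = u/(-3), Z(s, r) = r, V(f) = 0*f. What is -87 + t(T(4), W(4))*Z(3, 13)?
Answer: -209/3 ≈ -69.667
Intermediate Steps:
V(f) = 0
W(u) = -u/3 (W(u) = u*(-⅓) = -u/3)
t(K, B) = -B (t(K, B) = 0 - B = -B)
-87 + t(T(4), W(4))*Z(3, 13) = -87 - (-1)*4/3*13 = -87 - 1*(-4/3)*13 = -87 + (4/3)*13 = -87 + 52/3 = -209/3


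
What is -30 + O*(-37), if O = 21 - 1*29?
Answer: 266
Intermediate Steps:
O = -8 (O = 21 - 29 = -8)
-30 + O*(-37) = -30 - 8*(-37) = -30 + 296 = 266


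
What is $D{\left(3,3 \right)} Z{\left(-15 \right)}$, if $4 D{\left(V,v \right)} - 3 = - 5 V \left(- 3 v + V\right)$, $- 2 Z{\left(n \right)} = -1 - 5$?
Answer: $\frac{279}{4} \approx 69.75$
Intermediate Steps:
$Z{\left(n \right)} = 3$ ($Z{\left(n \right)} = - \frac{-1 - 5}{2} = \left(- \frac{1}{2}\right) \left(-6\right) = 3$)
$D{\left(V,v \right)} = \frac{3}{4} - \frac{5 V \left(V - 3 v\right)}{4}$ ($D{\left(V,v \right)} = \frac{3}{4} + \frac{- 5 V \left(- 3 v + V\right)}{4} = \frac{3}{4} + \frac{- 5 V \left(V - 3 v\right)}{4} = \frac{3}{4} + \frac{\left(-5\right) V \left(V - 3 v\right)}{4} = \frac{3}{4} - \frac{5 V \left(V - 3 v\right)}{4}$)
$D{\left(3,3 \right)} Z{\left(-15 \right)} = \left(\frac{3}{4} - \frac{5 \cdot 3^{2}}{4} + \frac{15}{4} \cdot 3 \cdot 3\right) 3 = \left(\frac{3}{4} - \frac{45}{4} + \frac{135}{4}\right) 3 = \frac{93}{4} \cdot 3 = \frac{279}{4}$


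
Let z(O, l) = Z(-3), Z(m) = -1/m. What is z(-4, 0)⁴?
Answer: 1/81 ≈ 0.012346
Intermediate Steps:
z(O, l) = ⅓ (z(O, l) = -1/(-3) = -1*(-⅓) = ⅓)
z(-4, 0)⁴ = (⅓)⁴ = 1/81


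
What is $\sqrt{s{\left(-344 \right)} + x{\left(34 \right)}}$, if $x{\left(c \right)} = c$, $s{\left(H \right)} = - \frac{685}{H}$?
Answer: $\frac{\sqrt{1064766}}{172} \approx 5.9993$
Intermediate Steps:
$\sqrt{s{\left(-344 \right)} + x{\left(34 \right)}} = \sqrt{- \frac{685}{-344} + 34} = \sqrt{\left(-685\right) \left(- \frac{1}{344}\right) + 34} = \sqrt{\frac{685}{344} + 34} = \sqrt{\frac{12381}{344}} = \frac{\sqrt{1064766}}{172}$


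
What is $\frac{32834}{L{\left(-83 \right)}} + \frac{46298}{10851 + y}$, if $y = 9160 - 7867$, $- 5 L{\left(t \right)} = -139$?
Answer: $\frac{1000057951}{844008} \approx 1184.9$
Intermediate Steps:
$L{\left(t \right)} = \frac{139}{5}$ ($L{\left(t \right)} = \left(- \frac{1}{5}\right) \left(-139\right) = \frac{139}{5}$)
$y = 1293$ ($y = 9160 - 7867 = 1293$)
$\frac{32834}{L{\left(-83 \right)}} + \frac{46298}{10851 + y} = \frac{32834}{\frac{139}{5}} + \frac{46298}{10851 + 1293} = 32834 \cdot \frac{5}{139} + \frac{46298}{12144} = \frac{164170}{139} + 46298 \cdot \frac{1}{12144} = \frac{164170}{139} + \frac{23149}{6072} = \frac{1000057951}{844008}$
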